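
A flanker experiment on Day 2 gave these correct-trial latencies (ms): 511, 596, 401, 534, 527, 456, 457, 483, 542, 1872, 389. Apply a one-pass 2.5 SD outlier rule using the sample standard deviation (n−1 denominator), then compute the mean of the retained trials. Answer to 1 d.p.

n = 11, ΣRT = 6768, M = 615.273
Σ(x−M)² = 1775400.18; s = √(1775400.18/10) = 421.355
Cutoffs: 615.273 ± 2.5·421.355 → [-438.1, 1668.7]
Outside: 1872 → excluded.
Retained (n=10): Σ = 4896, mean = 4896/10 = 489.600

489.6 ms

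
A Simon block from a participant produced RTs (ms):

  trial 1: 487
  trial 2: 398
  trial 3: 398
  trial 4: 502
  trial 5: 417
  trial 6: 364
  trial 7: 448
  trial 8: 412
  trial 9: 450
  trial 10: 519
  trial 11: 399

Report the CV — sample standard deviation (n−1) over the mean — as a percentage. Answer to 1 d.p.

11.4%

n = 11, Σ = 4794, M = 435.8182
Σ(x−M)² = 24563.636; s = √(24563.636/10) = 49.5617
CV = 49.5617 / 435.8182 = 0.11372 = 11.372%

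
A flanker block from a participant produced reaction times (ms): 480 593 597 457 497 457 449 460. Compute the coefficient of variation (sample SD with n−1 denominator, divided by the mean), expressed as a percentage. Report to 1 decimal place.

n = 8, Σ = 3990, M = 498.7500
Σ(x−M)² = 26353.500; s = √(26353.500/7) = 61.3578
CV = 61.3578 / 498.7500 = 0.12302 = 12.302%

12.3%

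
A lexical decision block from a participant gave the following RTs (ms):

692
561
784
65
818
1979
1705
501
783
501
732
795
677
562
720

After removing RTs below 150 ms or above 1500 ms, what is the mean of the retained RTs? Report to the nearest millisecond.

Excluded: 65, 1705, 1979
Retained (n=12): Σ = 8126
Mean = 8126/12 = 677.1667

677 ms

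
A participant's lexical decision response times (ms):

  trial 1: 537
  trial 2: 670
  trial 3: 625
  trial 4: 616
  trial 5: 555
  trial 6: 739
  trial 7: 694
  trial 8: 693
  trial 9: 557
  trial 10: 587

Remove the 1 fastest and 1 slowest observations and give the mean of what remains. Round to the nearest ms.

Sorted: 537, 555, 557, 587, 616, 625, 670, 693, 694, 739
Drop lowest 1 (537) and highest 1 (739)
Remaining (n=8): Σ = 4997, mean = 4997/8 = 624.625

625 ms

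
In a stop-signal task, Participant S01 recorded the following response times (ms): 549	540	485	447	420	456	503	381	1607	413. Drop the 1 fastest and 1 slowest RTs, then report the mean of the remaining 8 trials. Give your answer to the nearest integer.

477 ms

Sorted: 381, 413, 420, 447, 456, 485, 503, 540, 549, 1607
Drop lowest 1 (381) and highest 1 (1607)
Remaining (n=8): Σ = 3813, mean = 3813/8 = 476.625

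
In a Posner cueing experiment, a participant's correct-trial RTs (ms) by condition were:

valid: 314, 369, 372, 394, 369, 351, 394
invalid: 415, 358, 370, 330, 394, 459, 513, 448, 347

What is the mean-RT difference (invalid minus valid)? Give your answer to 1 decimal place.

M(valid) = 2563/7 = 366.143
M(invalid) = 3634/9 = 403.778
Difference = 403.778 − 366.143 = 37.635 ms

37.6 ms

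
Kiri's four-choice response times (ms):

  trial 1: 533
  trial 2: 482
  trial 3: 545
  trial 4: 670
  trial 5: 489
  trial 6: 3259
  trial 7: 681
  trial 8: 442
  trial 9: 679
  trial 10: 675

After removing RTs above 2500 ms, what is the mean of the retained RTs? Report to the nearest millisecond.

577 ms

Excluded: 3259
Retained (n=9): Σ = 5196
Mean = 5196/9 = 577.3333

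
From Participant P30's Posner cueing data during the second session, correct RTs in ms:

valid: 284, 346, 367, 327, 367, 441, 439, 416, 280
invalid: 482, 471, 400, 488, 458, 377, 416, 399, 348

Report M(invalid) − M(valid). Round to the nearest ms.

64 ms

M(valid) = 3267/9 = 363.000
M(invalid) = 3839/9 = 426.556
Difference = 426.556 − 363.000 = 63.556 ms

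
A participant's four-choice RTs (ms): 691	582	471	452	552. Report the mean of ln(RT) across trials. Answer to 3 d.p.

ln(RT): 6.5381, 6.3665, 6.1549, 6.1137, 6.3135
Σ ln(RT) = 31.4867
Mean = 31.4867/5 = 6.29734

6.297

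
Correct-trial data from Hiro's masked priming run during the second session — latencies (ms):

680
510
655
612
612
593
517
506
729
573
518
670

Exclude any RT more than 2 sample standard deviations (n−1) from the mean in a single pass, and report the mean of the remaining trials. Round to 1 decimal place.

n = 12, ΣRT = 7175, M = 597.917
Σ(x−M)² = 62528.92; s = √(62528.92/11) = 75.395
Cutoffs: 597.917 ± 2·75.395 → [447.1, 748.7]
No RTs fall outside the cutoffs; all 12 retained. Mean = 7175/12 = 597.917

597.9 ms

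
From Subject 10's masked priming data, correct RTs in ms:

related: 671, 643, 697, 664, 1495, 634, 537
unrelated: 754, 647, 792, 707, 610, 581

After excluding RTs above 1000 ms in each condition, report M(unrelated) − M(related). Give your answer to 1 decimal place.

40.8 ms

related: exclude 1495
M(related) = 3846/6 = 641.000
M(unrelated) = 4091/6 = 681.833
Difference = 681.833 − 641.000 = 40.833 ms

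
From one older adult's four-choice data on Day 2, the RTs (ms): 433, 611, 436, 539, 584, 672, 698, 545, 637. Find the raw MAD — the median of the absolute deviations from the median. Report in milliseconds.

Sorted: 433, 436, 539, 545, 584, 611, 637, 672, 698 → median = 584
|x − 584|: 151, 27, 148, 45, 0, 88, 114, 39, 53
Sorted deviations: 0, 27, 39, 45, 53, 88, 114, 148, 151 → MAD = 53

53 ms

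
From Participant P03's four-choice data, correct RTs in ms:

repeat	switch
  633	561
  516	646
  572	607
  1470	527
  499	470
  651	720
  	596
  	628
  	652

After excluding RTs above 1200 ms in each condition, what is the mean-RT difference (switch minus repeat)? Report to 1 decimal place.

repeat: exclude 1470
M(repeat) = 2871/5 = 574.200
M(switch) = 5407/9 = 600.778
Difference = 600.778 − 574.200 = 26.578 ms

26.6 ms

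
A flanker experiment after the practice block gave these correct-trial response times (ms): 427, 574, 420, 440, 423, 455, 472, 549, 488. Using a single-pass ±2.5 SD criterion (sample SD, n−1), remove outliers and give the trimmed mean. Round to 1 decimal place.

472.0 ms

n = 9, ΣRT = 4248, M = 472.000
Σ(x−M)² = 25032.00; s = √(25032.00/8) = 55.937
Cutoffs: 472.000 ± 2.5·55.937 → [332.2, 611.8]
No RTs fall outside the cutoffs; all 9 retained. Mean = 4248/9 = 472.000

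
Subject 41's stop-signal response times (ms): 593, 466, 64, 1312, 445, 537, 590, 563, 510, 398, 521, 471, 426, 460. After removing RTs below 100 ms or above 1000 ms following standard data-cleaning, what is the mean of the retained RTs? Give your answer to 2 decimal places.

498.33 ms

Excluded: 64, 1312
Retained (n=12): Σ = 5980
Mean = 5980/12 = 498.3333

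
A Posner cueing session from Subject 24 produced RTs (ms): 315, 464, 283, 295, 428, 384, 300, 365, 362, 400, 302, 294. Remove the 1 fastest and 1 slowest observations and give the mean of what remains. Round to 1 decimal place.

Sorted: 283, 294, 295, 300, 302, 315, 362, 365, 384, 400, 428, 464
Drop lowest 1 (283) and highest 1 (464)
Remaining (n=10): Σ = 3445, mean = 3445/10 = 344.500

344.5 ms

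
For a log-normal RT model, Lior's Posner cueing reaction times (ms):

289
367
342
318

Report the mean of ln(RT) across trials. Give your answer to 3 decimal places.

5.792

ln(RT): 5.6664, 5.9054, 5.8348, 5.7621
Σ ln(RT) = 23.1687
Mean = 23.1687/4 = 5.79216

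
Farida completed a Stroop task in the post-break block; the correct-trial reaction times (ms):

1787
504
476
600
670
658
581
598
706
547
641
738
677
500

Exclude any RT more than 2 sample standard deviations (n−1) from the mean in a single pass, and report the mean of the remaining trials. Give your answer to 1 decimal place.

n = 14, ΣRT = 9683, M = 691.643
Σ(x−M)² = 1375311.21; s = √(1375311.21/13) = 325.259
Cutoffs: 691.643 ± 2·325.259 → [41.1, 1342.2]
Outside: 1787 → excluded.
Retained (n=13): Σ = 7896, mean = 7896/13 = 607.385

607.4 ms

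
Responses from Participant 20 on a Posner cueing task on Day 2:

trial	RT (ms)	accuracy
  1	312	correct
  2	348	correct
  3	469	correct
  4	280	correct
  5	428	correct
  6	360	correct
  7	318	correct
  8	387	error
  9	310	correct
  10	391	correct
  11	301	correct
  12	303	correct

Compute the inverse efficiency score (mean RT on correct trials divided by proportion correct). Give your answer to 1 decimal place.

Correct trials (n=11): 312, 348, 469, 280, 428, 360, 318, 310, 391, 301, 303
Mean correct RT = 3820/11 = 347.2727 ms
Proportion correct = 11/12
IES = 347.2727 / (11/12) = 378.843 ms

378.8 ms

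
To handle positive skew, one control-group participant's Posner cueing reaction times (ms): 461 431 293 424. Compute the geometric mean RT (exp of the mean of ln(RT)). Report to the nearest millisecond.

396 ms

ln(RT): 6.1334, 6.0661, 5.6802, 6.0497
Mean ln(RT) = 23.9294/4 = 5.98235
Geometric mean = exp(5.98235) = 396.37 ms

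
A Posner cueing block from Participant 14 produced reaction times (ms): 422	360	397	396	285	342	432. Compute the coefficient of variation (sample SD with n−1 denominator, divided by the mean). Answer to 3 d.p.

n = 7, Σ = 2634, M = 376.2857
Σ(x−M)² = 15785.429; s = √(15785.429/6) = 51.2923
CV = 51.2923 / 376.2857 = 0.13631

0.136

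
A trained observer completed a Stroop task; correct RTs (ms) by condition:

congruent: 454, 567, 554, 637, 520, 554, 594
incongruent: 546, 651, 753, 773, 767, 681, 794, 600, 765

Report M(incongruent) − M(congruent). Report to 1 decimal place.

149.0 ms

M(congruent) = 3880/7 = 554.286
M(incongruent) = 6330/9 = 703.333
Difference = 703.333 − 554.286 = 149.048 ms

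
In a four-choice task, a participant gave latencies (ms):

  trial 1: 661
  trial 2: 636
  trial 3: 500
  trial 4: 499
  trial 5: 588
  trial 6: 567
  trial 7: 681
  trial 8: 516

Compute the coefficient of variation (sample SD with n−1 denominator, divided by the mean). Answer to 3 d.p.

0.125

n = 8, Σ = 4648, M = 581.0000
Σ(x−M)² = 37180.000; s = √(37180.000/7) = 72.8795
CV = 72.8795 / 581.0000 = 0.12544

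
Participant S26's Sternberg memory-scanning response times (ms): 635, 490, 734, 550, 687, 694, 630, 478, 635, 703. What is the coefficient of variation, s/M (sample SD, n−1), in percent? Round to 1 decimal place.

n = 10, Σ = 6236, M = 623.6000
Σ(x−M)² = 72234.400; s = √(72234.400/9) = 89.5882
CV = 89.5882 / 623.6000 = 0.14366 = 14.366%

14.4%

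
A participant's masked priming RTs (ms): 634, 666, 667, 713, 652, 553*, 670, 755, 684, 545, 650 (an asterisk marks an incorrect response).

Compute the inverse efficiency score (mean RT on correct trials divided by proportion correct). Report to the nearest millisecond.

Correct trials (n=10): 634, 666, 667, 713, 652, 670, 755, 684, 545, 650
Mean correct RT = 6636/10 = 663.6000 ms
Proportion correct = 10/11
IES = 663.6000 / (10/11) = 729.960 ms

730 ms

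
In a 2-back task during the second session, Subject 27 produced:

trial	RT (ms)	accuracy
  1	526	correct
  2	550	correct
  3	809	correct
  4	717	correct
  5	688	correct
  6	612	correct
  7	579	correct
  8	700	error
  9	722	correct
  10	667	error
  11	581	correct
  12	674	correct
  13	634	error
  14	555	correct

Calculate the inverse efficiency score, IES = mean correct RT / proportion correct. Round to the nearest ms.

Correct trials (n=11): 526, 550, 809, 717, 688, 612, 579, 722, 581, 674, 555
Mean correct RT = 7013/11 = 637.5455 ms
Proportion correct = 11/14
IES = 637.5455 / (11/14) = 811.421 ms

811 ms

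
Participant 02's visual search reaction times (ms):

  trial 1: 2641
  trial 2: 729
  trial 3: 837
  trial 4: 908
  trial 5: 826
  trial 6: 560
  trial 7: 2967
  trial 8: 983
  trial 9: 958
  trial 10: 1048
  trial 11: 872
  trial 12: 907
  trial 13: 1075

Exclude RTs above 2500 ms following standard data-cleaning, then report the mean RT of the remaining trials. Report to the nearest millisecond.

Excluded: 2641, 2967
Retained (n=11): Σ = 9703
Mean = 9703/11 = 882.0909

882 ms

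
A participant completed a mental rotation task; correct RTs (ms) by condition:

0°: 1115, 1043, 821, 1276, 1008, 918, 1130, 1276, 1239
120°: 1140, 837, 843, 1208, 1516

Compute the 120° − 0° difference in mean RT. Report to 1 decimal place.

17.0 ms

M(0°) = 9826/9 = 1091.778
M(120°) = 5544/5 = 1108.800
Difference = 1108.800 − 1091.778 = 17.022 ms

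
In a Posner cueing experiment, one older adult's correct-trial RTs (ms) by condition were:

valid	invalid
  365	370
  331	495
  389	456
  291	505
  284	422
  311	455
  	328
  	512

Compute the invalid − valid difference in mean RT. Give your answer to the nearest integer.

114 ms

M(valid) = 1971/6 = 328.500
M(invalid) = 3543/8 = 442.875
Difference = 442.875 − 328.500 = 114.375 ms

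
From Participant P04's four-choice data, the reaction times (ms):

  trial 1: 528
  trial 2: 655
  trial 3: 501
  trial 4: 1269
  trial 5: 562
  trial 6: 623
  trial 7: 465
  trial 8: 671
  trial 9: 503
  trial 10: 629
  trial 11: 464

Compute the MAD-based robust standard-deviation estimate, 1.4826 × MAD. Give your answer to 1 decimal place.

99.3 ms

Sorted: 464, 465, 501, 503, 528, 562, 623, 629, 655, 671, 1269 → median = 562
|x − 562| sorted: 0, 34, 59, 61, 61, 67, 93, 97, 98, 109, 707 → MAD = 67
Robust SD ≈ 1.4826 × 67 = 99.334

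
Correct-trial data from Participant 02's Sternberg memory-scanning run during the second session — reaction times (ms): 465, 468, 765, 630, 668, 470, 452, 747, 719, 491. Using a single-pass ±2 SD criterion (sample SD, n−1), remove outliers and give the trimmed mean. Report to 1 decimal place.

587.5 ms

n = 10, ΣRT = 5875, M = 587.500
Σ(x−M)² = 153290.50; s = √(153290.50/9) = 130.508
Cutoffs: 587.500 ± 2·130.508 → [326.5, 848.5]
No RTs fall outside the cutoffs; all 10 retained. Mean = 5875/10 = 587.500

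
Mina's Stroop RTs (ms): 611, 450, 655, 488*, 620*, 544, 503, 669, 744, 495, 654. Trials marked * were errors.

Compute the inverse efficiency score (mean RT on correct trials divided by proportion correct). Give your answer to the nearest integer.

723 ms

Correct trials (n=9): 611, 450, 655, 544, 503, 669, 744, 495, 654
Mean correct RT = 5325/9 = 591.6667 ms
Proportion correct = 9/11
IES = 591.6667 / (9/11) = 723.148 ms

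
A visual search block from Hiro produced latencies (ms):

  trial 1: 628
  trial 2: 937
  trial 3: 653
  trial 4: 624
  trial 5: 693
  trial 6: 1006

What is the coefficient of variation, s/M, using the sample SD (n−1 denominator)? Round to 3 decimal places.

0.224

n = 6, Σ = 4541, M = 756.8333
Σ(x−M)² = 143642.833; s = √(143642.833/5) = 169.4950
CV = 169.4950 / 756.8333 = 0.22395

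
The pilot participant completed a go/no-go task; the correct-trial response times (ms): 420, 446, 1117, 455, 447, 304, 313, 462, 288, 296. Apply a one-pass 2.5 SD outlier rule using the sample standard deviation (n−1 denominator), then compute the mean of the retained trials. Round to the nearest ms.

381 ms

n = 10, ΣRT = 4548, M = 454.800
Σ(x−M)² = 535797.60; s = √(535797.60/9) = 243.994
Cutoffs: 454.800 ± 2.5·243.994 → [-155.2, 1064.8]
Outside: 1117 → excluded.
Retained (n=9): Σ = 3431, mean = 3431/9 = 381.222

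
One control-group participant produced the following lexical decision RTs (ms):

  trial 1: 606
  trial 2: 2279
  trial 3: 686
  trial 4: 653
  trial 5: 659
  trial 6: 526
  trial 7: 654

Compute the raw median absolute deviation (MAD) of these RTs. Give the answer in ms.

Sorted: 526, 606, 653, 654, 659, 686, 2279 → median = 654
|x − 654|: 48, 1625, 32, 1, 5, 128, 0
Sorted deviations: 0, 1, 5, 32, 48, 128, 1625 → MAD = 32

32 ms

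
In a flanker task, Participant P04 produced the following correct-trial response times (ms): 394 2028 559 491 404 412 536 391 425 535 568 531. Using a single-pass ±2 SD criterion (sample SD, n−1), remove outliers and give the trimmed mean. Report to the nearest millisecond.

n = 12, ΣRT = 7274, M = 606.167
Σ(x−M)² = 2256897.67; s = √(2256897.67/11) = 452.960
Cutoffs: 606.167 ± 2·452.960 → [-299.8, 1512.1]
Outside: 2028 → excluded.
Retained (n=11): Σ = 5246, mean = 5246/11 = 476.909

477 ms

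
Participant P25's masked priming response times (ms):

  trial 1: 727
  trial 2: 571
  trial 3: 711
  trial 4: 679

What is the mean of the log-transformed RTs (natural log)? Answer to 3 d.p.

6.506

ln(RT): 6.5889, 6.3474, 6.5667, 6.5206
Σ ln(RT) = 26.0236
Mean = 26.0236/4 = 6.50590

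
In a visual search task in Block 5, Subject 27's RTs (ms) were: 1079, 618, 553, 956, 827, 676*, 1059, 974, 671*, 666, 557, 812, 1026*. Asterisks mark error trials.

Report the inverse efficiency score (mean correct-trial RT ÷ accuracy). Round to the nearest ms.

Correct trials (n=10): 1079, 618, 553, 956, 827, 1059, 974, 666, 557, 812
Mean correct RT = 8101/10 = 810.1000 ms
Proportion correct = 10/13
IES = 810.1000 / (10/13) = 1053.130 ms

1053 ms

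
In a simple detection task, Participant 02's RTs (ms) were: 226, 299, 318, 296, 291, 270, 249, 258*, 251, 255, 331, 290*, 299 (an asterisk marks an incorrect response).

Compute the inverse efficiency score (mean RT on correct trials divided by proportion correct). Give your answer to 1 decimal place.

331.4 ms

Correct trials (n=11): 226, 299, 318, 296, 291, 270, 249, 251, 255, 331, 299
Mean correct RT = 3085/11 = 280.4545 ms
Proportion correct = 11/13
IES = 280.4545 / (11/13) = 331.446 ms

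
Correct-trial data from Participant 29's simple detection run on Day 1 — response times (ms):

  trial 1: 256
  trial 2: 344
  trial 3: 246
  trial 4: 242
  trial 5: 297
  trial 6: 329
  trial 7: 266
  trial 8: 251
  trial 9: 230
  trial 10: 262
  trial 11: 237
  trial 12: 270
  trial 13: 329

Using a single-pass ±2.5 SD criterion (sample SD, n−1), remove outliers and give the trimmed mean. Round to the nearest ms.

n = 13, ΣRT = 3559, M = 273.769
Σ(x−M)² = 17668.31; s = √(17668.31/12) = 38.371
Cutoffs: 273.769 ± 2.5·38.371 → [177.8, 369.7]
No RTs fall outside the cutoffs; all 13 retained. Mean = 3559/13 = 273.769

274 ms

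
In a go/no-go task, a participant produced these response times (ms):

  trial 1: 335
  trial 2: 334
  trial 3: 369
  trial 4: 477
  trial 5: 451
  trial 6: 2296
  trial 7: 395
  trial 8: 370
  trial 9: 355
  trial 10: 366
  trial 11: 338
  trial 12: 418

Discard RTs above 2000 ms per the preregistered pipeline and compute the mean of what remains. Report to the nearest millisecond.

383 ms

Excluded: 2296
Retained (n=11): Σ = 4208
Mean = 4208/11 = 382.5455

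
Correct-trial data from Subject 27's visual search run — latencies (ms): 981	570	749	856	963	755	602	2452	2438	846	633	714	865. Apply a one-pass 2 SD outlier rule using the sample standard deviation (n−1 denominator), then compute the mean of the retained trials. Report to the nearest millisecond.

776 ms

n = 13, ΣRT = 13424, M = 1032.615
Σ(x−M)² = 4909541.08; s = √(4909541.08/12) = 639.631
Cutoffs: 1032.615 ± 2·639.631 → [-246.6, 2311.9]
Outside: 2438, 2452 → excluded.
Retained (n=11): Σ = 8534, mean = 8534/11 = 775.818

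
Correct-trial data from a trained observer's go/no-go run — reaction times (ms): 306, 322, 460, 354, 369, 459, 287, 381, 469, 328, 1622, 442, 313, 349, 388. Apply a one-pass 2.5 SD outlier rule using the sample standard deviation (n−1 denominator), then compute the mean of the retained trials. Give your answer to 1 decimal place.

n = 15, ΣRT = 6849, M = 456.600
Σ(x−M)² = 1505461.60; s = √(1505461.60/14) = 327.922
Cutoffs: 456.600 ± 2.5·327.922 → [-363.2, 1276.4]
Outside: 1622 → excluded.
Retained (n=14): Σ = 5227, mean = 5227/14 = 373.357

373.4 ms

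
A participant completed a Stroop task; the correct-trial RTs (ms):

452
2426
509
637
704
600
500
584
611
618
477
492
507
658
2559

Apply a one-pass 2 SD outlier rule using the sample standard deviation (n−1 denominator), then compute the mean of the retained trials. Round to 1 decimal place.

n = 15, ΣRT = 12334, M = 822.267
Σ(x−M)² = 6522796.93; s = √(6522796.93/14) = 682.579
Cutoffs: 822.267 ± 2·682.579 → [-542.9, 2187.4]
Outside: 2426, 2559 → excluded.
Retained (n=13): Σ = 7349, mean = 7349/13 = 565.308

565.3 ms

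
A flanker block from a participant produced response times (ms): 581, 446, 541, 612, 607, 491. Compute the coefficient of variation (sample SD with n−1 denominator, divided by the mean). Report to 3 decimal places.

n = 6, Σ = 3278, M = 546.3333
Σ(x−M)² = 22351.333; s = √(22351.333/5) = 66.8601
CV = 66.8601 / 546.3333 = 0.12238

0.122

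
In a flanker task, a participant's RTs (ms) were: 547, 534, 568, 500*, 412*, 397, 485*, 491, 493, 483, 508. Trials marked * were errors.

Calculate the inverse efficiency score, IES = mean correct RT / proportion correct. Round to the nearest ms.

691 ms

Correct trials (n=8): 547, 534, 568, 397, 491, 493, 483, 508
Mean correct RT = 4021/8 = 502.6250 ms
Proportion correct = 8/11
IES = 502.6250 / (8/11) = 691.109 ms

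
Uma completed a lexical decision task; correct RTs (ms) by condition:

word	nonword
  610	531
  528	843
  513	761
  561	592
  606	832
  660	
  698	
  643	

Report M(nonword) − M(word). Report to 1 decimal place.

M(word) = 4819/8 = 602.375
M(nonword) = 3559/5 = 711.800
Difference = 711.800 − 602.375 = 109.425 ms

109.4 ms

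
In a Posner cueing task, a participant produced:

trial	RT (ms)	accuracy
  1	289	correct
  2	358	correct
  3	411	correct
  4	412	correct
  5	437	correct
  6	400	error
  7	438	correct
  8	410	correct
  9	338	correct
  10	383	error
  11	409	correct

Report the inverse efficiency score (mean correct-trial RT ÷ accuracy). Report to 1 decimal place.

475.6 ms

Correct trials (n=9): 289, 358, 411, 412, 437, 438, 410, 338, 409
Mean correct RT = 3502/9 = 389.1111 ms
Proportion correct = 9/11
IES = 389.1111 / (9/11) = 475.580 ms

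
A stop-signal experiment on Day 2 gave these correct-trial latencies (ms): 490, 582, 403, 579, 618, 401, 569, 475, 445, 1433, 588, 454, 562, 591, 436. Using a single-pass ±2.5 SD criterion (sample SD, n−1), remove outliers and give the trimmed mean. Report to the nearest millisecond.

514 ms

n = 15, ΣRT = 8626, M = 575.067
Σ(x−M)² = 866654.93; s = √(866654.93/14) = 248.805
Cutoffs: 575.067 ± 2.5·248.805 → [-46.9, 1197.1]
Outside: 1433 → excluded.
Retained (n=14): Σ = 7193, mean = 7193/14 = 513.786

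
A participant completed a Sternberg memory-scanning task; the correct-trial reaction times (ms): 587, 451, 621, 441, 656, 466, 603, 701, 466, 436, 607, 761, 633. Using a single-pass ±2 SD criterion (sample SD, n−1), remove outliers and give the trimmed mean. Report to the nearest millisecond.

n = 13, ΣRT = 7429, M = 571.462
Σ(x−M)² = 140717.23; s = √(140717.23/12) = 108.289
Cutoffs: 571.462 ± 2·108.289 → [354.9, 788.0]
No RTs fall outside the cutoffs; all 13 retained. Mean = 7429/13 = 571.462

571 ms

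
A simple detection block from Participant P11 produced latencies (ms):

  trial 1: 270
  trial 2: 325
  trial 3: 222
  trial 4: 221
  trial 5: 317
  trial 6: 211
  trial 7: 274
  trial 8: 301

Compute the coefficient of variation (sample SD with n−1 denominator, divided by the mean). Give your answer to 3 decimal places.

0.169

n = 8, Σ = 2141, M = 267.6250
Σ(x−M)² = 14351.875; s = √(14351.875/7) = 45.2799
CV = 45.2799 / 267.6250 = 0.16919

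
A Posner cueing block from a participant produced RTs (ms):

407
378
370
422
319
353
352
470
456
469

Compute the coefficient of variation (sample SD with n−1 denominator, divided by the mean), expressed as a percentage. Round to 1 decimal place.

n = 10, Σ = 3996, M = 399.6000
Σ(x−M)² = 25786.400; s = √(25786.400/9) = 53.5271
CV = 53.5271 / 399.6000 = 0.13395 = 13.395%

13.4%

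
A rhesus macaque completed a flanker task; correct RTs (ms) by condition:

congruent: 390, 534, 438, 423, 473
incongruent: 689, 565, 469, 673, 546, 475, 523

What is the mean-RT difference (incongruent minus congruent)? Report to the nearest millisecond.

111 ms

M(congruent) = 2258/5 = 451.600
M(incongruent) = 3940/7 = 562.857
Difference = 562.857 − 451.600 = 111.257 ms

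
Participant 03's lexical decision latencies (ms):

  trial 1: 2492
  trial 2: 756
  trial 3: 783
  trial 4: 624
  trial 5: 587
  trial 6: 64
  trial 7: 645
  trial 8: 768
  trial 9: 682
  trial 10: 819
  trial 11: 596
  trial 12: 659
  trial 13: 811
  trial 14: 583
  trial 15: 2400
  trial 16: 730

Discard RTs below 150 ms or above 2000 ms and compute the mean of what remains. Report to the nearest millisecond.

Excluded: 64, 2400, 2492
Retained (n=13): Σ = 9043
Mean = 9043/13 = 695.6154

696 ms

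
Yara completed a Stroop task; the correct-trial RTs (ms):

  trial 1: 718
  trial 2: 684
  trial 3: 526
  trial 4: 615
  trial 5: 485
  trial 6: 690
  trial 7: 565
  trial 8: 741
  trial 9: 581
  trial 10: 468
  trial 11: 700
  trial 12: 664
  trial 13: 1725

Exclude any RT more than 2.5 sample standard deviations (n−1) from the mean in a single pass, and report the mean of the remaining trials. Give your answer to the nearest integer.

620 ms

n = 13, ΣRT = 9162, M = 704.769
Σ(x−M)² = 1223922.31; s = √(1223922.31/12) = 319.364
Cutoffs: 704.769 ± 2.5·319.364 → [-93.6, 1503.2]
Outside: 1725 → excluded.
Retained (n=12): Σ = 7437, mean = 7437/12 = 619.750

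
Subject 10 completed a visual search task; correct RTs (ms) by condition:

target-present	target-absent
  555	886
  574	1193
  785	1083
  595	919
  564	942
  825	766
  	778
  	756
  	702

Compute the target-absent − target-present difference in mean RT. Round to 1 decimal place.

M(target-present) = 3898/6 = 649.667
M(target-absent) = 8025/9 = 891.667
Difference = 891.667 − 649.667 = 242.000 ms

242.0 ms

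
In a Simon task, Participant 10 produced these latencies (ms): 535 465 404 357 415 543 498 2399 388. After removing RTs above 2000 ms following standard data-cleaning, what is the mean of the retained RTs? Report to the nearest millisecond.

451 ms

Excluded: 2399
Retained (n=8): Σ = 3605
Mean = 3605/8 = 450.6250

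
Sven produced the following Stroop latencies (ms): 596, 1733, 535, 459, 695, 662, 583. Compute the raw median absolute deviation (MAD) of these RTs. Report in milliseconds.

Sorted: 459, 535, 583, 596, 662, 695, 1733 → median = 596
|x − 596|: 0, 1137, 61, 137, 99, 66, 13
Sorted deviations: 0, 13, 61, 66, 99, 137, 1137 → MAD = 66

66 ms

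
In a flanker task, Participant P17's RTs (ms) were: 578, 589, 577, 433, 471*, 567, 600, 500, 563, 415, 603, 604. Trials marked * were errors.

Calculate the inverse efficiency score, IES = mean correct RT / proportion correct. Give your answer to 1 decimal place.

597.9 ms

Correct trials (n=11): 578, 589, 577, 433, 567, 600, 500, 563, 415, 603, 604
Mean correct RT = 6029/11 = 548.0909 ms
Proportion correct = 11/12
IES = 548.0909 / (11/12) = 597.917 ms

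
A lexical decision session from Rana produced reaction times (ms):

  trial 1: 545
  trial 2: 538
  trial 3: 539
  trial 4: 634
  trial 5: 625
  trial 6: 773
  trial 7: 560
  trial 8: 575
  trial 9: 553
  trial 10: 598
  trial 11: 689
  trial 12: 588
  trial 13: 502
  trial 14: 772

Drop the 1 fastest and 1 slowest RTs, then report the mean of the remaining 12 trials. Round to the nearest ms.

601 ms

Sorted: 502, 538, 539, 545, 553, 560, 575, 588, 598, 625, 634, 689, 772, 773
Drop lowest 1 (502) and highest 1 (773)
Remaining (n=12): Σ = 7216, mean = 7216/12 = 601.333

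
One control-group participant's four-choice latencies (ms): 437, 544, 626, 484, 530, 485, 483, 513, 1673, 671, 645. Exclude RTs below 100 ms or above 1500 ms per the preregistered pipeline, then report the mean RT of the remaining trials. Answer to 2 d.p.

541.80 ms

Excluded: 1673
Retained (n=10): Σ = 5418
Mean = 5418/10 = 541.8000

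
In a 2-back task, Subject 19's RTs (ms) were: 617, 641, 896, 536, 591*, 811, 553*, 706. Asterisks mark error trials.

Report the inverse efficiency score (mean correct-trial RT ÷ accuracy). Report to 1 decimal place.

Correct trials (n=6): 617, 641, 896, 536, 811, 706
Mean correct RT = 4207/6 = 701.1667 ms
Proportion correct = 6/8
IES = 701.1667 / (6/8) = 934.889 ms

934.9 ms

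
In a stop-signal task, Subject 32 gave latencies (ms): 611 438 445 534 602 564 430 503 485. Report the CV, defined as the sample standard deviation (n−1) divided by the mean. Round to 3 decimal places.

n = 9, Σ = 4612, M = 512.4444
Σ(x−M)² = 38586.222; s = √(38586.222/8) = 69.4498
CV = 69.4498 / 512.4444 = 0.13553

0.136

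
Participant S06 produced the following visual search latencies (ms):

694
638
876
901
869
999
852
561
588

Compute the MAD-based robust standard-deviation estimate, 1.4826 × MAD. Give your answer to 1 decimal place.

Sorted: 561, 588, 638, 694, 852, 869, 876, 901, 999 → median = 852
|x − 852| sorted: 0, 17, 24, 49, 147, 158, 214, 264, 291 → MAD = 147
Robust SD ≈ 1.4826 × 147 = 217.942

217.9 ms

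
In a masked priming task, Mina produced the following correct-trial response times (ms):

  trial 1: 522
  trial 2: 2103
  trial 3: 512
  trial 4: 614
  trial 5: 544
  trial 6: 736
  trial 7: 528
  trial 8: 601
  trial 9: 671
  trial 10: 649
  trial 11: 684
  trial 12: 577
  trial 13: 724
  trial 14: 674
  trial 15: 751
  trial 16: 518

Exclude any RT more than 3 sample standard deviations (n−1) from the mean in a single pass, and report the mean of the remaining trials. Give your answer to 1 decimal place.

n = 16, ΣRT = 11408, M = 713.000
Σ(x−M)² = 2160950.00; s = √(2160950.00/15) = 379.557
Cutoffs: 713.000 ± 3·379.557 → [-425.7, 1851.7]
Outside: 2103 → excluded.
Retained (n=15): Σ = 9305, mean = 9305/15 = 620.333

620.3 ms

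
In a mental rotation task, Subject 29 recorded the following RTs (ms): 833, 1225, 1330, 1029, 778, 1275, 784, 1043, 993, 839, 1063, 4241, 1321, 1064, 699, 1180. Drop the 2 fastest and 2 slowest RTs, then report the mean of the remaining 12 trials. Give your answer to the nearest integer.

1054 ms

Sorted: 699, 778, 784, 833, 839, 993, 1029, 1043, 1063, 1064, 1180, 1225, 1275, 1321, 1330, 4241
Drop lowest 2 (699, 778) and highest 2 (1330, 4241)
Remaining (n=12): Σ = 12649, mean = 12649/12 = 1054.083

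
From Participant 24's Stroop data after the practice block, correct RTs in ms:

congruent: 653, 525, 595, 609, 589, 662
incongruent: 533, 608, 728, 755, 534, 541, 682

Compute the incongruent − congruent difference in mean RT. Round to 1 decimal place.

M(congruent) = 3633/6 = 605.500
M(incongruent) = 4381/7 = 625.857
Difference = 625.857 − 605.500 = 20.357 ms

20.4 ms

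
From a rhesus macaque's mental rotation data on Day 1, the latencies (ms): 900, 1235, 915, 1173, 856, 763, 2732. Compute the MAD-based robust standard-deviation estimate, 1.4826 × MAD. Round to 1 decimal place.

Sorted: 763, 856, 900, 915, 1173, 1235, 2732 → median = 915
|x − 915| sorted: 0, 15, 59, 152, 258, 320, 1817 → MAD = 152
Robust SD ≈ 1.4826 × 152 = 225.355

225.4 ms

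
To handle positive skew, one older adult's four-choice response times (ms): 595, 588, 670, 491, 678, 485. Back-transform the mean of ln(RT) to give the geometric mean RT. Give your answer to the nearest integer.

579 ms

ln(RT): 6.3886, 6.3767, 6.5073, 6.1964, 6.5191, 6.1841
Mean ln(RT) = 38.1723/6 = 6.36205
Geometric mean = exp(6.36205) = 579.43 ms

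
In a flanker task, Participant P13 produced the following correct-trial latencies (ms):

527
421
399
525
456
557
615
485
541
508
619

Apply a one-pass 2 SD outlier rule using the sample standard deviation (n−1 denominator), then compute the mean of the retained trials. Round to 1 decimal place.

n = 11, ΣRT = 5653, M = 513.909
Σ(x−M)² = 50208.91; s = √(50208.91/10) = 70.858
Cutoffs: 513.909 ± 2·70.858 → [372.2, 655.6]
No RTs fall outside the cutoffs; all 11 retained. Mean = 5653/11 = 513.909

513.9 ms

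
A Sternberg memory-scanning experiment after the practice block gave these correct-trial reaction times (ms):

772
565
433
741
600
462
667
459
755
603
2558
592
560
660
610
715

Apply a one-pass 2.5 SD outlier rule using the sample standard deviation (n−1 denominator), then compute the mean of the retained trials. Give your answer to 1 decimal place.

n = 16, ΣRT = 11752, M = 734.500
Σ(x−M)² = 3708936.00; s = √(3708936.00/15) = 497.255
Cutoffs: 734.500 ± 2.5·497.255 → [-508.6, 1977.6]
Outside: 2558 → excluded.
Retained (n=15): Σ = 9194, mean = 9194/15 = 612.933

612.9 ms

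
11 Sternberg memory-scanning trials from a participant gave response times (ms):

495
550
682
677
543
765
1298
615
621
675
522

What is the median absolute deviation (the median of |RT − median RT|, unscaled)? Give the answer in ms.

71 ms

Sorted: 495, 522, 543, 550, 615, 621, 675, 677, 682, 765, 1298 → median = 621
|x − 621|: 126, 71, 61, 56, 78, 144, 677, 6, 0, 54, 99
Sorted deviations: 0, 6, 54, 56, 61, 71, 78, 99, 126, 144, 677 → MAD = 71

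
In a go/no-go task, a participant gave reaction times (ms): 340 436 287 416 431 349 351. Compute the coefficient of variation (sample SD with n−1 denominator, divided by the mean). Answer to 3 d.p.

0.150

n = 7, Σ = 2610, M = 372.8571
Σ(x−M)² = 18726.857; s = √(18726.857/6) = 55.8672
CV = 55.8672 / 372.8571 = 0.14984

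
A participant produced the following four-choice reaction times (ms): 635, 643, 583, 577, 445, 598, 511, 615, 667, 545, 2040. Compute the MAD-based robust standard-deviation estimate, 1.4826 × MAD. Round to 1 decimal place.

66.7 ms

Sorted: 445, 511, 545, 577, 583, 598, 615, 635, 643, 667, 2040 → median = 598
|x − 598| sorted: 0, 15, 17, 21, 37, 45, 53, 69, 87, 153, 1442 → MAD = 45
Robust SD ≈ 1.4826 × 45 = 66.717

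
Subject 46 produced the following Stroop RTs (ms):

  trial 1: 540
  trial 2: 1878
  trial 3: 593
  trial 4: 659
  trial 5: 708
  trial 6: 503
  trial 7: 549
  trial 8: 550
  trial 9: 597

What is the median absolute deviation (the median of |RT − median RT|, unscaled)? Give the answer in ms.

Sorted: 503, 540, 549, 550, 593, 597, 659, 708, 1878 → median = 593
|x − 593|: 53, 1285, 0, 66, 115, 90, 44, 43, 4
Sorted deviations: 0, 4, 43, 44, 53, 66, 90, 115, 1285 → MAD = 53

53 ms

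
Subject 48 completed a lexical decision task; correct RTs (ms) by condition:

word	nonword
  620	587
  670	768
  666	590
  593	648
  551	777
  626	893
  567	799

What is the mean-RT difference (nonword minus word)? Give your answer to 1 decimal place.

109.9 ms

M(word) = 4293/7 = 613.286
M(nonword) = 5062/7 = 723.143
Difference = 723.143 − 613.286 = 109.857 ms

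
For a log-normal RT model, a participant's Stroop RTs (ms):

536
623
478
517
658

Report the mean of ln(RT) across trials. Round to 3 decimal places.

6.325

ln(RT): 6.2841, 6.4345, 6.1696, 6.2480, 6.4892
Σ ln(RT) = 31.6255
Mean = 31.6255/5 = 6.32511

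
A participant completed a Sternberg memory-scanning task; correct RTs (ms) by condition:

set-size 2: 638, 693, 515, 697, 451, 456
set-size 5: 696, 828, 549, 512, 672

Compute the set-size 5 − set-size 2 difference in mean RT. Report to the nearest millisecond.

76 ms

M(set-size 2) = 3450/6 = 575.000
M(set-size 5) = 3257/5 = 651.400
Difference = 651.400 − 575.000 = 76.400 ms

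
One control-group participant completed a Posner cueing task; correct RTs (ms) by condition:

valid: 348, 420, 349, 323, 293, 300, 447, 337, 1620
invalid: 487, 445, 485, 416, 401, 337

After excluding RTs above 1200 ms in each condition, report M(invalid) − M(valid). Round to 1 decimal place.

valid: exclude 1620
M(valid) = 2817/8 = 352.125
M(invalid) = 2571/6 = 428.500
Difference = 428.500 − 352.125 = 76.375 ms

76.4 ms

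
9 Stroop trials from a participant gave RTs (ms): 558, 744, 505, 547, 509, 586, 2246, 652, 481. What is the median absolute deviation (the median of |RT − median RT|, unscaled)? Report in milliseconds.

Sorted: 481, 505, 509, 547, 558, 586, 652, 744, 2246 → median = 558
|x − 558|: 0, 186, 53, 11, 49, 28, 1688, 94, 77
Sorted deviations: 0, 11, 28, 49, 53, 77, 94, 186, 1688 → MAD = 53

53 ms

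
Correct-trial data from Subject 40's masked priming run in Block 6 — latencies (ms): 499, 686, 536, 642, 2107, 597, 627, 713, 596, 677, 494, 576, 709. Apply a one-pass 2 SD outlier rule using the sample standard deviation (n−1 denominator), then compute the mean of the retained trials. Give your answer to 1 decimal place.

612.7 ms

n = 13, ΣRT = 9459, M = 727.615
Σ(x−M)² = 2125937.08; s = √(2125937.08/12) = 420.905
Cutoffs: 727.615 ± 2·420.905 → [-114.2, 1569.4]
Outside: 2107 → excluded.
Retained (n=12): Σ = 7352, mean = 7352/12 = 612.667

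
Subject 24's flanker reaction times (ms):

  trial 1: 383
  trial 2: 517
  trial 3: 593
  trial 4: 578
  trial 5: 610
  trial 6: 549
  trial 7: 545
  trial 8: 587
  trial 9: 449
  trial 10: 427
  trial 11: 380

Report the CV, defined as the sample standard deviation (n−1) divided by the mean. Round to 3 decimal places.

n = 11, Σ = 5618, M = 510.7273
Σ(x−M)² = 73870.182; s = √(73870.182/10) = 85.9478
CV = 85.9478 / 510.7273 = 0.16829

0.168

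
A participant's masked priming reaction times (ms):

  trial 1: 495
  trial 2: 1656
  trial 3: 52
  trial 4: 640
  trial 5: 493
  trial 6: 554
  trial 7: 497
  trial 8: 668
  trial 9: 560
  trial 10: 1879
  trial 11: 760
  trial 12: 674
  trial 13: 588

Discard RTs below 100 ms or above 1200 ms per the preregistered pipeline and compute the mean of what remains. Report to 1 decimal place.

592.9 ms

Excluded: 52, 1656, 1879
Retained (n=10): Σ = 5929
Mean = 5929/10 = 592.9000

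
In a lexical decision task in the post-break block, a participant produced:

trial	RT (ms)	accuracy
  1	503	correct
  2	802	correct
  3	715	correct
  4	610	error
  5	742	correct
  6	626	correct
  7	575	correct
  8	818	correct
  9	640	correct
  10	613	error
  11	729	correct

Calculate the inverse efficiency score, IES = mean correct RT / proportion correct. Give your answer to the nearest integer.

Correct trials (n=9): 503, 802, 715, 742, 626, 575, 818, 640, 729
Mean correct RT = 6150/9 = 683.3333 ms
Proportion correct = 9/11
IES = 683.3333 / (9/11) = 835.185 ms

835 ms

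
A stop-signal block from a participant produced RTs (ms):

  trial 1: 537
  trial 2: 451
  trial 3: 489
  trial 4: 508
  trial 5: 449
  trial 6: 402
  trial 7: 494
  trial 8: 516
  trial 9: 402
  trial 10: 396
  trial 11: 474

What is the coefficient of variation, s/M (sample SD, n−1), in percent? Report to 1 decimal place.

10.6%

n = 11, Σ = 5118, M = 465.2727
Σ(x−M)² = 24282.182; s = √(24282.182/10) = 49.2770
CV = 49.2770 / 465.2727 = 0.10591 = 10.591%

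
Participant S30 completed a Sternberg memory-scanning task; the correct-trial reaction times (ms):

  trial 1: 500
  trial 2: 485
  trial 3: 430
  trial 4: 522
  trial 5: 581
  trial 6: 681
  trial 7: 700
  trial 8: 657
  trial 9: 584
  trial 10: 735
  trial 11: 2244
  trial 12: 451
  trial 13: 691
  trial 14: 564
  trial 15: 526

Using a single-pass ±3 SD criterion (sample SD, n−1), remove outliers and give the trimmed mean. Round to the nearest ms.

579 ms

n = 15, ΣRT = 10351, M = 690.067
Σ(x−M)² = 2715170.93; s = √(2715170.93/14) = 440.387
Cutoffs: 690.067 ± 3·440.387 → [-631.1, 2011.2]
Outside: 2244 → excluded.
Retained (n=14): Σ = 8107, mean = 8107/14 = 579.071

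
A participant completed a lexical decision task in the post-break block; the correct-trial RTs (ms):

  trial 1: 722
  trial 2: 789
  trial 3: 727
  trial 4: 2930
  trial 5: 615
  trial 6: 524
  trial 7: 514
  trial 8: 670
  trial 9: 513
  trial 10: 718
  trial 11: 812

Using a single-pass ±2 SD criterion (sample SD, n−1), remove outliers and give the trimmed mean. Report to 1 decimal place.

n = 11, ΣRT = 9534, M = 866.727
Σ(x−M)² = 4797790.18; s = √(4797790.18/10) = 692.661
Cutoffs: 866.727 ± 2·692.661 → [-518.6, 2252.0]
Outside: 2930 → excluded.
Retained (n=10): Σ = 6604, mean = 6604/10 = 660.400

660.4 ms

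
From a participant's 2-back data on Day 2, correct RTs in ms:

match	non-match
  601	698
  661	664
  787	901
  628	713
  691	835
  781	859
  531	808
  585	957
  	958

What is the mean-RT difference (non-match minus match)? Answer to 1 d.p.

M(match) = 5265/8 = 658.125
M(non-match) = 7393/9 = 821.444
Difference = 821.444 − 658.125 = 163.319 ms

163.3 ms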